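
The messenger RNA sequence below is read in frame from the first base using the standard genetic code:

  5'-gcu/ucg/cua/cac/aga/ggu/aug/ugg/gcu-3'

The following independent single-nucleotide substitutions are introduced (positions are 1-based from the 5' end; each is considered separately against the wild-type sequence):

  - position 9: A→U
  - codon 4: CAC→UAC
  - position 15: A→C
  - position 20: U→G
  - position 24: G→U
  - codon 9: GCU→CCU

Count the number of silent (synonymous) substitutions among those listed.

Codon 3: CUA (Leu) → CUU (Leu) — synonymous.
Codon 4: CAC (His) → UAC (Tyr) — missense.
Codon 5: AGA (Arg) → AGC (Ser) — missense.
Codon 7: AUG (Met) → AGG (Arg) — missense.
Codon 8: UGG (Trp) → UGU (Cys) — missense.
Codon 9: GCU (Ala) → CCU (Pro) — missense.
Synonymous: 1 of 6.

1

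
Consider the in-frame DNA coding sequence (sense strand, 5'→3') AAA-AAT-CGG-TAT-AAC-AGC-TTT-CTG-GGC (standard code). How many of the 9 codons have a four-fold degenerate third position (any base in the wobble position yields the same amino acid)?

3

Codon 1 AAA (Lys): third position 2-fold.
Codon 2 AAT (Asn): third position 2-fold.
Codon 3 CGG (Arg): third position 4-fold.
Codon 4 TAT (Tyr): third position 2-fold.
Codon 5 AAC (Asn): third position 2-fold.
Codon 6 AGC (Ser): third position 2-fold.
Codon 7 TTT (Phe): third position 2-fold.
Codon 8 CTG (Leu): third position 4-fold.
Codon 9 GGC (Gly): third position 4-fold.
Four-fold degenerate third positions: 3.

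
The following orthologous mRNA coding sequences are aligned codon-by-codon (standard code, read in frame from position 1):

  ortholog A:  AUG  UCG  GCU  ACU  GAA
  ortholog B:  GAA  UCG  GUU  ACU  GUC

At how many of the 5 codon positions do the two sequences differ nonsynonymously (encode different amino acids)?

Codon 1: AUG Met / GAA Glu — nonsynonymous.
Codon 2: UCG Ser / UCG Ser — identical.
Codon 3: GCU Ala / GUU Val — nonsynonymous.
Codon 4: ACU Thr / ACU Thr — identical.
Codon 5: GAA Glu / GUC Val — nonsynonymous.
Nonsynonymous differences: 3.

3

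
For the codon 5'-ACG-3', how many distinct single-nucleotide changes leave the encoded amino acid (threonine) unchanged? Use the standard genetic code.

Position 1: none → 0 synonymous.
Position 2: none → 0 synonymous.
Position 3: ACU, ACC, ACA → 3 synonymous.
Total: 0 + 0 + 3 = 3.

3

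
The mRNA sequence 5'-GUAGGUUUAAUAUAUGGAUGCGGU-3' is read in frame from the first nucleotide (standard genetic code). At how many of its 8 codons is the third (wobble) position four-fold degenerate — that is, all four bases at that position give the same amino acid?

4

Codon 1 GUA (Val): third position 4-fold.
Codon 2 GGU (Gly): third position 4-fold.
Codon 3 UUA (Leu): third position 2-fold.
Codon 4 AUA (Ile): third position 3-fold.
Codon 5 UAU (Tyr): third position 2-fold.
Codon 6 GGA (Gly): third position 4-fold.
Codon 7 UGC (Cys): third position 2-fold.
Codon 8 GGU (Gly): third position 4-fold.
Four-fold degenerate third positions: 4.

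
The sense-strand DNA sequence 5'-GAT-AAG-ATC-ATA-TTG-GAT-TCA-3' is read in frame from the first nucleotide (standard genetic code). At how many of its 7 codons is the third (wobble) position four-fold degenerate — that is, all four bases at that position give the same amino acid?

1

Codon 1 GAT (Asp): third position 2-fold.
Codon 2 AAG (Lys): third position 2-fold.
Codon 3 ATC (Ile): third position 3-fold.
Codon 4 ATA (Ile): third position 3-fold.
Codon 5 TTG (Leu): third position 2-fold.
Codon 6 GAT (Asp): third position 2-fold.
Codon 7 TCA (Ser): third position 4-fold.
Four-fold degenerate third positions: 1.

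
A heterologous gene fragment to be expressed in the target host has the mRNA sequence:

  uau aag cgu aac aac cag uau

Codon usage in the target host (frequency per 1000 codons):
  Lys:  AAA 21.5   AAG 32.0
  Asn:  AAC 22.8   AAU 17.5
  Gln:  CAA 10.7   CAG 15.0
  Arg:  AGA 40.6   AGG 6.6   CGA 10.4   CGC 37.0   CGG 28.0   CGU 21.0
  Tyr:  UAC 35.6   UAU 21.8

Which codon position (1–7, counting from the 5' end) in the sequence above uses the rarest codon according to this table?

Codon 1 UAU (Tyr): 21.8 per 1000.
Codon 2 AAG (Lys): 32.0 per 1000.
Codon 3 CGU (Arg): 21.0 per 1000.
Codon 4 AAC (Asn): 22.8 per 1000.
Codon 5 AAC (Asn): 22.8 per 1000.
Codon 6 CAG (Gln): 15.0 per 1000.
Codon 7 UAU (Tyr): 21.8 per 1000.
Lowest frequency is 15.0 at codon 6.

6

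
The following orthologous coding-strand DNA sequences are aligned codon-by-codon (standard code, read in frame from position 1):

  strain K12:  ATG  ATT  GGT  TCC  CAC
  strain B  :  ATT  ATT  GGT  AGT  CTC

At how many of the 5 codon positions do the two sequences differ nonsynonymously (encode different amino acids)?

2

Codon 1: ATG Met / ATT Ile — nonsynonymous.
Codon 2: ATT Ile / ATT Ile — identical.
Codon 3: GGT Gly / GGT Gly — identical.
Codon 4: TCC Ser / AGT Ser — synonymous.
Codon 5: CAC His / CTC Leu — nonsynonymous.
Nonsynonymous differences: 2.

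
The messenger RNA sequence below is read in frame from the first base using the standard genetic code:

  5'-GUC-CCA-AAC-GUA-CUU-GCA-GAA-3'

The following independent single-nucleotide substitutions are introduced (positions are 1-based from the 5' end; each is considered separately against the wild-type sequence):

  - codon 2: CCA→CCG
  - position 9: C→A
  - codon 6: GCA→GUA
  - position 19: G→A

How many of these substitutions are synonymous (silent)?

Codon 2: CCA (Pro) → CCG (Pro) — synonymous.
Codon 3: AAC (Asn) → AAA (Lys) — missense.
Codon 6: GCA (Ala) → GUA (Val) — missense.
Codon 7: GAA (Glu) → AAA (Lys) — missense.
Synonymous: 1 of 4.

1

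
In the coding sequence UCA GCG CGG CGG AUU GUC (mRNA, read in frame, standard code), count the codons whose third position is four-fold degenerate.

5

Codon 1 UCA (Ser): third position 4-fold.
Codon 2 GCG (Ala): third position 4-fold.
Codon 3 CGG (Arg): third position 4-fold.
Codon 4 CGG (Arg): third position 4-fold.
Codon 5 AUU (Ile): third position 3-fold.
Codon 6 GUC (Val): third position 4-fold.
Four-fold degenerate third positions: 5.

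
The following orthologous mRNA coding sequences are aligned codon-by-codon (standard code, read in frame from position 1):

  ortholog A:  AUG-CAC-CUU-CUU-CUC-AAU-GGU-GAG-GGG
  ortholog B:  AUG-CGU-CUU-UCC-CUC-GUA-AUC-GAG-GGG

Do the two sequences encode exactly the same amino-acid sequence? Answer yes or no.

no

Codon 1: AUG Met / AUG Met — identical.
Codon 2: CAC His / CGU Arg — nonsynonymous.
Codon 3: CUU Leu / CUU Leu — identical.
Codon 4: CUU Leu / UCC Ser — nonsynonymous.
Codon 5: CUC Leu / CUC Leu — identical.
Codon 6: AAU Asn / GUA Val — nonsynonymous.
Codon 7: GGU Gly / AUC Ile — nonsynonymous.
Codon 8: GAG Glu / GAG Glu — identical.
Codon 9: GGG Gly / GGG Gly — identical.
Nonsynonymous differences: 4 → different protein.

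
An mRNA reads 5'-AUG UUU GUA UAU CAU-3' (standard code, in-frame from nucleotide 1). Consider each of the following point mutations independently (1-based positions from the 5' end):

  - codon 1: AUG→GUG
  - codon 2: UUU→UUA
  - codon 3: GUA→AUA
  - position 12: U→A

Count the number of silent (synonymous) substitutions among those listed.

0

Codon 1: AUG (Met) → GUG (Val) — missense.
Codon 2: UUU (Phe) → UUA (Leu) — missense.
Codon 3: GUA (Val) → AUA (Ile) — missense.
Codon 4: UAU (Tyr) → UAA (Stop) — nonsense.
Synonymous: 0 of 4.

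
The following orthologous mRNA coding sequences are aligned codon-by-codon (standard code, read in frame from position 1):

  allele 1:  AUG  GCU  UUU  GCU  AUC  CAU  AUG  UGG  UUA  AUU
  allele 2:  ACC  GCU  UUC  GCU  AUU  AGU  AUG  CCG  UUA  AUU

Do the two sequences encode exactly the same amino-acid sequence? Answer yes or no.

no

Codon 1: AUG Met / ACC Thr — nonsynonymous.
Codon 2: GCU Ala / GCU Ala — identical.
Codon 3: UUU Phe / UUC Phe — synonymous.
Codon 4: GCU Ala / GCU Ala — identical.
Codon 5: AUC Ile / AUU Ile — synonymous.
Codon 6: CAU His / AGU Ser — nonsynonymous.
Codon 7: AUG Met / AUG Met — identical.
Codon 8: UGG Trp / CCG Pro — nonsynonymous.
Codon 9: UUA Leu / UUA Leu — identical.
Codon 10: AUU Ile / AUU Ile — identical.
Nonsynonymous differences: 3 → different protein.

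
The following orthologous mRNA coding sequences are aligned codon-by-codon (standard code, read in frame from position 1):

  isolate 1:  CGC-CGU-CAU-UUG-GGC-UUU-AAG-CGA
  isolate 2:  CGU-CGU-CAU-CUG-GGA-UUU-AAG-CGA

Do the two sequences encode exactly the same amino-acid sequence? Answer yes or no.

Codon 1: CGC Arg / CGU Arg — synonymous.
Codon 2: CGU Arg / CGU Arg — identical.
Codon 3: CAU His / CAU His — identical.
Codon 4: UUG Leu / CUG Leu — synonymous.
Codon 5: GGC Gly / GGA Gly — synonymous.
Codon 6: UUU Phe / UUU Phe — identical.
Codon 7: AAG Lys / AAG Lys — identical.
Codon 8: CGA Arg / CGA Arg — identical.
Nonsynonymous differences: 0 → same protein.

yes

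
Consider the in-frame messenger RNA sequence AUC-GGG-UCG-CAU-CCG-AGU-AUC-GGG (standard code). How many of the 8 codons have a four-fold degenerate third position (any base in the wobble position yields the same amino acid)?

4

Codon 1 AUC (Ile): third position 3-fold.
Codon 2 GGG (Gly): third position 4-fold.
Codon 3 UCG (Ser): third position 4-fold.
Codon 4 CAU (His): third position 2-fold.
Codon 5 CCG (Pro): third position 4-fold.
Codon 6 AGU (Ser): third position 2-fold.
Codon 7 AUC (Ile): third position 3-fold.
Codon 8 GGG (Gly): third position 4-fold.
Four-fold degenerate third positions: 4.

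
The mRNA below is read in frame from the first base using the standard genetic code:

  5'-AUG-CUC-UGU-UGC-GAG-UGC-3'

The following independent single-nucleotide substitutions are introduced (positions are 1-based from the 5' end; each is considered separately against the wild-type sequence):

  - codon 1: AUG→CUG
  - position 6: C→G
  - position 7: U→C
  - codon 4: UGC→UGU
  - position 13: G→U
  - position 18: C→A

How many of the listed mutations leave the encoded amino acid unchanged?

2

Codon 1: AUG (Met) → CUG (Leu) — missense.
Codon 2: CUC (Leu) → CUG (Leu) — synonymous.
Codon 3: UGU (Cys) → CGU (Arg) — missense.
Codon 4: UGC (Cys) → UGU (Cys) — synonymous.
Codon 5: GAG (Glu) → UAG (Stop) — nonsense.
Codon 6: UGC (Cys) → UGA (Stop) — nonsense.
Synonymous: 2 of 6.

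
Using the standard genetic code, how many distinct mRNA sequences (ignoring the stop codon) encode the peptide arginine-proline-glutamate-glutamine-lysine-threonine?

768

Arg: 6 codons.
Pro: 4 codons.
Glu: 2 codons.
Gln: 2 codons.
Lys: 2 codons.
Thr: 4 codons.
6 × 4 × 2 × 2 × 2 × 4 = 768.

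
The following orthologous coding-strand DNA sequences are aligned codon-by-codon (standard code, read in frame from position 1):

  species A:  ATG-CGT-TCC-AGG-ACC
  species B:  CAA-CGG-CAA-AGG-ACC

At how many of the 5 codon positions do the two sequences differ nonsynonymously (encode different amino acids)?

2

Codon 1: ATG Met / CAA Gln — nonsynonymous.
Codon 2: CGT Arg / CGG Arg — synonymous.
Codon 3: TCC Ser / CAA Gln — nonsynonymous.
Codon 4: AGG Arg / AGG Arg — identical.
Codon 5: ACC Thr / ACC Thr — identical.
Nonsynonymous differences: 2.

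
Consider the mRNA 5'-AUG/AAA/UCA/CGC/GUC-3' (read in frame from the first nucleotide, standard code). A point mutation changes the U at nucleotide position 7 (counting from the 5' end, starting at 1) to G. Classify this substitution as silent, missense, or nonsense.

missense

Position 7 falls in codon 3: UCA → Ser.
After the substitution the codon is GCA → Ala.
Ser ≠ Ala, so this is a missense mutation.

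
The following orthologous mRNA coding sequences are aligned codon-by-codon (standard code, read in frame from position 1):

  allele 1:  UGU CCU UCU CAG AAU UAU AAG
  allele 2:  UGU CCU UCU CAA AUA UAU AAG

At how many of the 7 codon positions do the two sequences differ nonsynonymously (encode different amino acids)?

Codon 1: UGU Cys / UGU Cys — identical.
Codon 2: CCU Pro / CCU Pro — identical.
Codon 3: UCU Ser / UCU Ser — identical.
Codon 4: CAG Gln / CAA Gln — synonymous.
Codon 5: AAU Asn / AUA Ile — nonsynonymous.
Codon 6: UAU Tyr / UAU Tyr — identical.
Codon 7: AAG Lys / AAG Lys — identical.
Nonsynonymous differences: 1.

1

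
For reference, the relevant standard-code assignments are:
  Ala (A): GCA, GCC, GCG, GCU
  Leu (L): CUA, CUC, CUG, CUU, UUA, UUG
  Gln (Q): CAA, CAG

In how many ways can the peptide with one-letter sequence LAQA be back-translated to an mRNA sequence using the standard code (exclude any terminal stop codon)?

Leu: 6 codons.
Ala: 4 codons.
Gln: 2 codons.
Ala: 4 codons.
6 × 4 × 2 × 4 = 192.

192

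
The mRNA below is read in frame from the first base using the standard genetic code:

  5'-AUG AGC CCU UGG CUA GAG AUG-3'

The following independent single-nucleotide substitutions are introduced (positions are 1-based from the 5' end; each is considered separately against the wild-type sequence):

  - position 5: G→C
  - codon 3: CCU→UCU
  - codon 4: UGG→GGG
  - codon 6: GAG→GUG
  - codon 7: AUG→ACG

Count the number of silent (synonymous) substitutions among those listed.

0

Codon 2: AGC (Ser) → ACC (Thr) — missense.
Codon 3: CCU (Pro) → UCU (Ser) — missense.
Codon 4: UGG (Trp) → GGG (Gly) — missense.
Codon 6: GAG (Glu) → GUG (Val) — missense.
Codon 7: AUG (Met) → ACG (Thr) — missense.
Synonymous: 0 of 5.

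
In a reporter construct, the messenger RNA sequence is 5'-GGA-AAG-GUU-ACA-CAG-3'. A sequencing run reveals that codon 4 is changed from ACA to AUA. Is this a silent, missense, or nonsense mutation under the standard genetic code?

missense

Position 11 falls in codon 4: ACA → Thr.
After the substitution the codon is AUA → Ile.
Thr ≠ Ile, so this is a missense mutation.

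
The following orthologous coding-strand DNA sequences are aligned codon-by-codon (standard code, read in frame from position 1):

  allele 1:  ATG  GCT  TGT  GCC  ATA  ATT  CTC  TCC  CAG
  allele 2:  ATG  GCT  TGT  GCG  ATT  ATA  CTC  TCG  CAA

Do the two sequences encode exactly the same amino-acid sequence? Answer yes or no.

Codon 1: ATG Met / ATG Met — identical.
Codon 2: GCT Ala / GCT Ala — identical.
Codon 3: TGT Cys / TGT Cys — identical.
Codon 4: GCC Ala / GCG Ala — synonymous.
Codon 5: ATA Ile / ATT Ile — synonymous.
Codon 6: ATT Ile / ATA Ile — synonymous.
Codon 7: CTC Leu / CTC Leu — identical.
Codon 8: TCC Ser / TCG Ser — synonymous.
Codon 9: CAG Gln / CAA Gln — synonymous.
Nonsynonymous differences: 0 → same protein.

yes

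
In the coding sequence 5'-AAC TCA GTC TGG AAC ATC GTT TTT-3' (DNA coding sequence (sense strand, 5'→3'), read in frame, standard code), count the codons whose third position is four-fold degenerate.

Codon 1 AAC (Asn): third position 2-fold.
Codon 2 TCA (Ser): third position 4-fold.
Codon 3 GTC (Val): third position 4-fold.
Codon 4 TGG (Trp): third position 1-fold.
Codon 5 AAC (Asn): third position 2-fold.
Codon 6 ATC (Ile): third position 3-fold.
Codon 7 GTT (Val): third position 4-fold.
Codon 8 TTT (Phe): third position 2-fold.
Four-fold degenerate third positions: 3.

3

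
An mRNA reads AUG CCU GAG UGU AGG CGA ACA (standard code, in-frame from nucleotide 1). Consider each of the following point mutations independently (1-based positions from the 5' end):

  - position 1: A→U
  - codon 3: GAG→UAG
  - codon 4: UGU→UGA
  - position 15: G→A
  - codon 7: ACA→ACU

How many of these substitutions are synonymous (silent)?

Codon 1: AUG (Met) → UUG (Leu) — missense.
Codon 3: GAG (Glu) → UAG (Stop) — nonsense.
Codon 4: UGU (Cys) → UGA (Stop) — nonsense.
Codon 5: AGG (Arg) → AGA (Arg) — synonymous.
Codon 7: ACA (Thr) → ACU (Thr) — synonymous.
Synonymous: 2 of 5.

2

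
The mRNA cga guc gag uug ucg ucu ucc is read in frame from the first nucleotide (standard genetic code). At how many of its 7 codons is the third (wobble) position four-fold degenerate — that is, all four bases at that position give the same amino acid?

5

Codon 1 CGA (Arg): third position 4-fold.
Codon 2 GUC (Val): third position 4-fold.
Codon 3 GAG (Glu): third position 2-fold.
Codon 4 UUG (Leu): third position 2-fold.
Codon 5 UCG (Ser): third position 4-fold.
Codon 6 UCU (Ser): third position 4-fold.
Codon 7 UCC (Ser): third position 4-fold.
Four-fold degenerate third positions: 5.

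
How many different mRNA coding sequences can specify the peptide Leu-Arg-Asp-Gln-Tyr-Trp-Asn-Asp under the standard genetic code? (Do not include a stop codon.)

1152

Leu: 6 codons.
Arg: 6 codons.
Asp: 2 codons.
Gln: 2 codons.
Tyr: 2 codons.
Trp: 1 codon.
Asn: 2 codons.
Asp: 2 codons.
6 × 6 × 2 × 2 × 2 × 1 × 2 × 2 = 1152.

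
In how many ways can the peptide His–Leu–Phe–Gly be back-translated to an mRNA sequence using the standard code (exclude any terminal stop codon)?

His: 2 codons.
Leu: 6 codons.
Phe: 2 codons.
Gly: 4 codons.
2 × 6 × 2 × 4 = 96.

96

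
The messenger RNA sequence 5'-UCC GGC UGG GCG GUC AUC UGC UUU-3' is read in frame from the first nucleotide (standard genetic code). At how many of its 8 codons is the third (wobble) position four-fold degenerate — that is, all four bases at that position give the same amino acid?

4

Codon 1 UCC (Ser): third position 4-fold.
Codon 2 GGC (Gly): third position 4-fold.
Codon 3 UGG (Trp): third position 1-fold.
Codon 4 GCG (Ala): third position 4-fold.
Codon 5 GUC (Val): third position 4-fold.
Codon 6 AUC (Ile): third position 3-fold.
Codon 7 UGC (Cys): third position 2-fold.
Codon 8 UUU (Phe): third position 2-fold.
Four-fold degenerate third positions: 4.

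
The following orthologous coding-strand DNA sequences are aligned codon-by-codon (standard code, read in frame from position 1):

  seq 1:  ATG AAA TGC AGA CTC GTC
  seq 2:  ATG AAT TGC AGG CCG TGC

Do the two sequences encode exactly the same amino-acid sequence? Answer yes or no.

Codon 1: ATG Met / ATG Met — identical.
Codon 2: AAA Lys / AAT Asn — nonsynonymous.
Codon 3: TGC Cys / TGC Cys — identical.
Codon 4: AGA Arg / AGG Arg — synonymous.
Codon 5: CTC Leu / CCG Pro — nonsynonymous.
Codon 6: GTC Val / TGC Cys — nonsynonymous.
Nonsynonymous differences: 3 → different protein.

no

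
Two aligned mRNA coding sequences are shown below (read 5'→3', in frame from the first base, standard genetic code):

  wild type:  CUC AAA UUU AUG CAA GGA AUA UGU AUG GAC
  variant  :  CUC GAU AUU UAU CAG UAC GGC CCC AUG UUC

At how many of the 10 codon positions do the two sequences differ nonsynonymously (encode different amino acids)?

7

Codon 1: CUC Leu / CUC Leu — identical.
Codon 2: AAA Lys / GAU Asp — nonsynonymous.
Codon 3: UUU Phe / AUU Ile — nonsynonymous.
Codon 4: AUG Met / UAU Tyr — nonsynonymous.
Codon 5: CAA Gln / CAG Gln — synonymous.
Codon 6: GGA Gly / UAC Tyr — nonsynonymous.
Codon 7: AUA Ile / GGC Gly — nonsynonymous.
Codon 8: UGU Cys / CCC Pro — nonsynonymous.
Codon 9: AUG Met / AUG Met — identical.
Codon 10: GAC Asp / UUC Phe — nonsynonymous.
Nonsynonymous differences: 7.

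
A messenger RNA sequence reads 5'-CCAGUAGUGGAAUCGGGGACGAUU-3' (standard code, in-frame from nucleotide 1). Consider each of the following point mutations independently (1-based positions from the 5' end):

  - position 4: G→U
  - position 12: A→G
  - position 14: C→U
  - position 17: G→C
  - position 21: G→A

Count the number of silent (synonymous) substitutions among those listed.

Codon 2: GUA (Val) → UUA (Leu) — missense.
Codon 4: GAA (Glu) → GAG (Glu) — synonymous.
Codon 5: UCG (Ser) → UUG (Leu) — missense.
Codon 6: GGG (Gly) → GCG (Ala) — missense.
Codon 7: ACG (Thr) → ACA (Thr) — synonymous.
Synonymous: 2 of 5.

2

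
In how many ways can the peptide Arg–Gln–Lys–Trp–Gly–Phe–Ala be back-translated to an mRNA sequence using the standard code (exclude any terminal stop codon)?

Arg: 6 codons.
Gln: 2 codons.
Lys: 2 codons.
Trp: 1 codon.
Gly: 4 codons.
Phe: 2 codons.
Ala: 4 codons.
6 × 2 × 2 × 1 × 4 × 2 × 4 = 768.

768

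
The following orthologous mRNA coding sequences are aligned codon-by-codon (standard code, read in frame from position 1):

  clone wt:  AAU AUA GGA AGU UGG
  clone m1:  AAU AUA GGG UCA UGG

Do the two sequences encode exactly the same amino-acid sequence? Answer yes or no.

yes

Codon 1: AAU Asn / AAU Asn — identical.
Codon 2: AUA Ile / AUA Ile — identical.
Codon 3: GGA Gly / GGG Gly — synonymous.
Codon 4: AGU Ser / UCA Ser — synonymous.
Codon 5: UGG Trp / UGG Trp — identical.
Nonsynonymous differences: 0 → same protein.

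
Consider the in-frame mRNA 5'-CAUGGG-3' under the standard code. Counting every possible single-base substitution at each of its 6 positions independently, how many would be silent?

Codon 1 (CAU, His): 1 synonymous substitution.
Codon 2 (GGG, Gly): 3 synonymous substitutions.
Total: 1 + 3 = 4.

4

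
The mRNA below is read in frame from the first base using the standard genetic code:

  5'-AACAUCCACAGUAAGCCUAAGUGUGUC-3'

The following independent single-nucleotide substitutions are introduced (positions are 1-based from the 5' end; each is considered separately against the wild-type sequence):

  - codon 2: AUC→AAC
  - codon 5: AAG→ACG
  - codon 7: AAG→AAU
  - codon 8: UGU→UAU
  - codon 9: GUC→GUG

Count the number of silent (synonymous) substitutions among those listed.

Codon 2: AUC (Ile) → AAC (Asn) — missense.
Codon 5: AAG (Lys) → ACG (Thr) — missense.
Codon 7: AAG (Lys) → AAU (Asn) — missense.
Codon 8: UGU (Cys) → UAU (Tyr) — missense.
Codon 9: GUC (Val) → GUG (Val) — synonymous.
Synonymous: 1 of 5.

1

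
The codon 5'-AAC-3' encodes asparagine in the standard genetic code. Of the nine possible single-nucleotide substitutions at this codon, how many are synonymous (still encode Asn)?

Position 1: none → 0 synonymous.
Position 2: none → 0 synonymous.
Position 3: AAU → 1 synonymous.
Total: 0 + 0 + 1 = 1.

1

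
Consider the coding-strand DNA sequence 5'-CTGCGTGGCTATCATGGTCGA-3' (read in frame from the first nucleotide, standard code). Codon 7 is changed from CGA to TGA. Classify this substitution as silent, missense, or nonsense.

Position 19 falls in codon 7: CGA → Arg.
After the substitution the codon is TGA → Stop.
The new codon is a stop codon, so this is a nonsense mutation.

nonsense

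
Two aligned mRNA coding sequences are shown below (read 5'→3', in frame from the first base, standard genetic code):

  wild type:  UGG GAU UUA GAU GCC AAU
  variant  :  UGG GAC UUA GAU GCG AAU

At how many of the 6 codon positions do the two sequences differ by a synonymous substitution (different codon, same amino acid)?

Codon 1: UGG Trp / UGG Trp — identical.
Codon 2: GAU Asp / GAC Asp — synonymous.
Codon 3: UUA Leu / UUA Leu — identical.
Codon 4: GAU Asp / GAU Asp — identical.
Codon 5: GCC Ala / GCG Ala — synonymous.
Codon 6: AAU Asn / AAU Asn — identical.
Synonymous differences: 2.

2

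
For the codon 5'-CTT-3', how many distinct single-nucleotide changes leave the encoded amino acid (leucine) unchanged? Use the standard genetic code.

3

Position 1: none → 0 synonymous.
Position 2: none → 0 synonymous.
Position 3: CTC, CTA, CTG → 3 synonymous.
Total: 0 + 0 + 3 = 3.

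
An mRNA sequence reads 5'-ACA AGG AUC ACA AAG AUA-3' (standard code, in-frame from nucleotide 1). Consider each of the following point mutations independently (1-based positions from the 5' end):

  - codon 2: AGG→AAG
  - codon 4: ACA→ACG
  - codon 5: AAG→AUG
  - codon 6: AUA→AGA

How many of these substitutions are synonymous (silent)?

Codon 2: AGG (Arg) → AAG (Lys) — missense.
Codon 4: ACA (Thr) → ACG (Thr) — synonymous.
Codon 5: AAG (Lys) → AUG (Met) — missense.
Codon 6: AUA (Ile) → AGA (Arg) — missense.
Synonymous: 1 of 4.

1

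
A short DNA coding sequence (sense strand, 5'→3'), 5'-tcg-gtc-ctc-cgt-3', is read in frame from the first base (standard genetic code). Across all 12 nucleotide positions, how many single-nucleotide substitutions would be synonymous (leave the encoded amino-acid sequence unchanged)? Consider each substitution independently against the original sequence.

Codon 1 (TCG, Ser): 3 synonymous substitutions.
Codon 2 (GTC, Val): 3 synonymous substitutions.
Codon 3 (CTC, Leu): 3 synonymous substitutions.
Codon 4 (CGT, Arg): 3 synonymous substitutions.
Total: 3 + 3 + 3 + 3 = 12.

12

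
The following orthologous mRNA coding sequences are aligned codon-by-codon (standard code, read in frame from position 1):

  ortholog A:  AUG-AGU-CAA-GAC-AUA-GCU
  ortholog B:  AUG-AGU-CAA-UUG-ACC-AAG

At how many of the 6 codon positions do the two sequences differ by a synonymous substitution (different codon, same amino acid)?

Codon 1: AUG Met / AUG Met — identical.
Codon 2: AGU Ser / AGU Ser — identical.
Codon 3: CAA Gln / CAA Gln — identical.
Codon 4: GAC Asp / UUG Leu — nonsynonymous.
Codon 5: AUA Ile / ACC Thr — nonsynonymous.
Codon 6: GCU Ala / AAG Lys — nonsynonymous.
Synonymous differences: 0.

0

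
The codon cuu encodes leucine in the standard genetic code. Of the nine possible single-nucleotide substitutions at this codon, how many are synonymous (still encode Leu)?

3

Position 1: none → 0 synonymous.
Position 2: none → 0 synonymous.
Position 3: CUC, CUA, CUG → 3 synonymous.
Total: 0 + 0 + 3 = 3.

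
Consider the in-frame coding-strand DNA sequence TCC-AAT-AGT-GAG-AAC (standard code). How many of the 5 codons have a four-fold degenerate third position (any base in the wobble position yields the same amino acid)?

1

Codon 1 TCC (Ser): third position 4-fold.
Codon 2 AAT (Asn): third position 2-fold.
Codon 3 AGT (Ser): third position 2-fold.
Codon 4 GAG (Glu): third position 2-fold.
Codon 5 AAC (Asn): third position 2-fold.
Four-fold degenerate third positions: 1.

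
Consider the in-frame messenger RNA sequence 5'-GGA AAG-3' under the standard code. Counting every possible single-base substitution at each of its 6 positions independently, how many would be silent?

Codon 1 (GGA, Gly): 3 synonymous substitutions.
Codon 2 (AAG, Lys): 1 synonymous substitution.
Total: 3 + 1 = 4.

4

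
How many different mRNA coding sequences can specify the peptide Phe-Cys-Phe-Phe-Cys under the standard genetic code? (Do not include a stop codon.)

Phe: 2 codons.
Cys: 2 codons.
Phe: 2 codons.
Phe: 2 codons.
Cys: 2 codons.
2 × 2 × 2 × 2 × 2 = 32.

32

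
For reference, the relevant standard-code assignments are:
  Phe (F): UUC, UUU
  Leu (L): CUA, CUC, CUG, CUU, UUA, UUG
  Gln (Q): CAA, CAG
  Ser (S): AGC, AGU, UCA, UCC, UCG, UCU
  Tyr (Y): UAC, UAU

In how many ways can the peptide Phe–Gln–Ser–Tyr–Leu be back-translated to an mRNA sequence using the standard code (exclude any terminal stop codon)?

288

Phe: 2 codons.
Gln: 2 codons.
Ser: 6 codons.
Tyr: 2 codons.
Leu: 6 codons.
2 × 2 × 6 × 2 × 6 = 288.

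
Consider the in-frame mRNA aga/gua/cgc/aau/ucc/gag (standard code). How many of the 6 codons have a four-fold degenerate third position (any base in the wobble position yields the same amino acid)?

3

Codon 1 AGA (Arg): third position 2-fold.
Codon 2 GUA (Val): third position 4-fold.
Codon 3 CGC (Arg): third position 4-fold.
Codon 4 AAU (Asn): third position 2-fold.
Codon 5 UCC (Ser): third position 4-fold.
Codon 6 GAG (Glu): third position 2-fold.
Four-fold degenerate third positions: 3.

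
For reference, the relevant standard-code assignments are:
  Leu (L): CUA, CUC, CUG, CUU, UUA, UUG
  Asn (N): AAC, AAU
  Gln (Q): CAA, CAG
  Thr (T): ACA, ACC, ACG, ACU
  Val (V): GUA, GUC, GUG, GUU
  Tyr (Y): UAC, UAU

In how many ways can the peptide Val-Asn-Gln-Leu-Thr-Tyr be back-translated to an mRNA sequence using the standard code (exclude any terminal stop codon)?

Val: 4 codons.
Asn: 2 codons.
Gln: 2 codons.
Leu: 6 codons.
Thr: 4 codons.
Tyr: 2 codons.
4 × 2 × 2 × 6 × 4 × 2 = 768.

768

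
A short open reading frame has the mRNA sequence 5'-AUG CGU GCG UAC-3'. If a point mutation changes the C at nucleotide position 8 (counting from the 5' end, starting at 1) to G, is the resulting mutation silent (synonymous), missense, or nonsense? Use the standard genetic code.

Position 8 falls in codon 3: GCG → Ala.
After the substitution the codon is GGG → Gly.
Ala ≠ Gly, so this is a missense mutation.

missense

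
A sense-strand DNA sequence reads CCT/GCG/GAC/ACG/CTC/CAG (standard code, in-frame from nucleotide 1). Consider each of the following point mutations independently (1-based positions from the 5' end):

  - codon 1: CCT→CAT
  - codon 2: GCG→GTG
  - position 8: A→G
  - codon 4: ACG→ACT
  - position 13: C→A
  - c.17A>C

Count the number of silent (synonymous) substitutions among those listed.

Codon 1: CCT (Pro) → CAT (His) — missense.
Codon 2: GCG (Ala) → GTG (Val) — missense.
Codon 3: GAC (Asp) → GGC (Gly) — missense.
Codon 4: ACG (Thr) → ACT (Thr) — synonymous.
Codon 5: CTC (Leu) → ATC (Ile) — missense.
Codon 6: CAG (Gln) → CCG (Pro) — missense.
Synonymous: 1 of 6.

1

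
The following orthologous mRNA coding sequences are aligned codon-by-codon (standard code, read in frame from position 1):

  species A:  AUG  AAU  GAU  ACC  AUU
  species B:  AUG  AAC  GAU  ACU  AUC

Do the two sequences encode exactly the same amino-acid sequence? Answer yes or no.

yes

Codon 1: AUG Met / AUG Met — identical.
Codon 2: AAU Asn / AAC Asn — synonymous.
Codon 3: GAU Asp / GAU Asp — identical.
Codon 4: ACC Thr / ACU Thr — synonymous.
Codon 5: AUU Ile / AUC Ile — synonymous.
Nonsynonymous differences: 0 → same protein.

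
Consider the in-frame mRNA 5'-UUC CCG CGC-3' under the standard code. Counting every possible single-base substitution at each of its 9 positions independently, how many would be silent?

Codon 1 (UUC, Phe): 1 synonymous substitution.
Codon 2 (CCG, Pro): 3 synonymous substitutions.
Codon 3 (CGC, Arg): 3 synonymous substitutions.
Total: 1 + 3 + 3 = 7.

7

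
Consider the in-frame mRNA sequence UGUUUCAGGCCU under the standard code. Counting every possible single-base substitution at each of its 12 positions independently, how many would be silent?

7

Codon 1 (UGU, Cys): 1 synonymous substitution.
Codon 2 (UUC, Phe): 1 synonymous substitution.
Codon 3 (AGG, Arg): 2 synonymous substitutions.
Codon 4 (CCU, Pro): 3 synonymous substitutions.
Total: 1 + 1 + 2 + 3 = 7.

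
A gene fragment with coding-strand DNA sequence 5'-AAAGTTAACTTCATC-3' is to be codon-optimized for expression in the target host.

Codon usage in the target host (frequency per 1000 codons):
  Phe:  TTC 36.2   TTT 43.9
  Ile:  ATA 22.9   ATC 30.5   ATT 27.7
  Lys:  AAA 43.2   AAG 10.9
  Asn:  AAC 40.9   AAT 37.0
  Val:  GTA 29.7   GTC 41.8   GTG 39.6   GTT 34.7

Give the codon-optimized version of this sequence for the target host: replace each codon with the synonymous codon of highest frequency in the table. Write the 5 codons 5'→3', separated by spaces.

Codon 1 (Lys): best is AAA at 43.2.
Codon 2 (Val): best is GTC at 41.8.
Codon 3 (Asn): best is AAC at 40.9.
Codon 4 (Phe): best is TTT at 43.9.
Codon 5 (Ile): best is ATC at 30.5.

AAA GTC AAC TTT ATC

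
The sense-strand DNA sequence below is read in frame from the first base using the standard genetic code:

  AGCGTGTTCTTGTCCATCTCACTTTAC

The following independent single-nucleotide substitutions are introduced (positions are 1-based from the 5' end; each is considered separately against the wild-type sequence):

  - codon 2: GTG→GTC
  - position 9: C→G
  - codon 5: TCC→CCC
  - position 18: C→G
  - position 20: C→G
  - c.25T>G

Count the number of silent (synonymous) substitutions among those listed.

Codon 2: GTG (Val) → GTC (Val) — synonymous.
Codon 3: TTC (Phe) → TTG (Leu) — missense.
Codon 5: TCC (Ser) → CCC (Pro) — missense.
Codon 6: ATC (Ile) → ATG (Met) — missense.
Codon 7: TCA (Ser) → TGA (Stop) — nonsense.
Codon 9: TAC (Tyr) → GAC (Asp) — missense.
Synonymous: 1 of 6.

1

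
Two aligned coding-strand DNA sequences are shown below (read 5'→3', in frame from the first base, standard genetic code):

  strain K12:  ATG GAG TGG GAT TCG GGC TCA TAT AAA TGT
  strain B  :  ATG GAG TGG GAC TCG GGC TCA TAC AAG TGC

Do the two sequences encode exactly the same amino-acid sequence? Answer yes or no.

Codon 1: ATG Met / ATG Met — identical.
Codon 2: GAG Glu / GAG Glu — identical.
Codon 3: TGG Trp / TGG Trp — identical.
Codon 4: GAT Asp / GAC Asp — synonymous.
Codon 5: TCG Ser / TCG Ser — identical.
Codon 6: GGC Gly / GGC Gly — identical.
Codon 7: TCA Ser / TCA Ser — identical.
Codon 8: TAT Tyr / TAC Tyr — synonymous.
Codon 9: AAA Lys / AAG Lys — synonymous.
Codon 10: TGT Cys / TGC Cys — synonymous.
Nonsynonymous differences: 0 → same protein.

yes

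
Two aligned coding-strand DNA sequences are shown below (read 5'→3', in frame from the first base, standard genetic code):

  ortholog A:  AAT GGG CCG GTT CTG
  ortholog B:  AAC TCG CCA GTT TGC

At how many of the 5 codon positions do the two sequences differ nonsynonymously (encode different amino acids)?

2

Codon 1: AAT Asn / AAC Asn — synonymous.
Codon 2: GGG Gly / TCG Ser — nonsynonymous.
Codon 3: CCG Pro / CCA Pro — synonymous.
Codon 4: GTT Val / GTT Val — identical.
Codon 5: CTG Leu / TGC Cys — nonsynonymous.
Nonsynonymous differences: 2.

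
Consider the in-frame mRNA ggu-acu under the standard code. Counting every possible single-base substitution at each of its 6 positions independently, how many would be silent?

6

Codon 1 (GGU, Gly): 3 synonymous substitutions.
Codon 2 (ACU, Thr): 3 synonymous substitutions.
Total: 3 + 3 = 6.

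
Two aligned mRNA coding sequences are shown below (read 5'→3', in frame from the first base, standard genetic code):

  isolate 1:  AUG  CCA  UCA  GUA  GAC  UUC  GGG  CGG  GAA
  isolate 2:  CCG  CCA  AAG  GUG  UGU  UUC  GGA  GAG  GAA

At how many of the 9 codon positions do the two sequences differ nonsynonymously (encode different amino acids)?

Codon 1: AUG Met / CCG Pro — nonsynonymous.
Codon 2: CCA Pro / CCA Pro — identical.
Codon 3: UCA Ser / AAG Lys — nonsynonymous.
Codon 4: GUA Val / GUG Val — synonymous.
Codon 5: GAC Asp / UGU Cys — nonsynonymous.
Codon 6: UUC Phe / UUC Phe — identical.
Codon 7: GGG Gly / GGA Gly — synonymous.
Codon 8: CGG Arg / GAG Glu — nonsynonymous.
Codon 9: GAA Glu / GAA Glu — identical.
Nonsynonymous differences: 4.

4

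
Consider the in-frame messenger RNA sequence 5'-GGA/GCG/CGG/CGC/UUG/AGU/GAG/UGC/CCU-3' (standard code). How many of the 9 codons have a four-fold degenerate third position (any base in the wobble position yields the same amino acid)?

Codon 1 GGA (Gly): third position 4-fold.
Codon 2 GCG (Ala): third position 4-fold.
Codon 3 CGG (Arg): third position 4-fold.
Codon 4 CGC (Arg): third position 4-fold.
Codon 5 UUG (Leu): third position 2-fold.
Codon 6 AGU (Ser): third position 2-fold.
Codon 7 GAG (Glu): third position 2-fold.
Codon 8 UGC (Cys): third position 2-fold.
Codon 9 CCU (Pro): third position 4-fold.
Four-fold degenerate third positions: 5.

5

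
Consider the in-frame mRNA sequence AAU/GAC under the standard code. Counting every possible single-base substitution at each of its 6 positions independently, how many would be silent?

Codon 1 (AAU, Asn): 1 synonymous substitution.
Codon 2 (GAC, Asp): 1 synonymous substitution.
Total: 1 + 1 = 2.

2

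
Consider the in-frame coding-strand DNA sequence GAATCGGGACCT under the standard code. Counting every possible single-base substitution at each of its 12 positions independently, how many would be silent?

10

Codon 1 (GAA, Glu): 1 synonymous substitution.
Codon 2 (TCG, Ser): 3 synonymous substitutions.
Codon 3 (GGA, Gly): 3 synonymous substitutions.
Codon 4 (CCT, Pro): 3 synonymous substitutions.
Total: 1 + 3 + 3 + 3 = 10.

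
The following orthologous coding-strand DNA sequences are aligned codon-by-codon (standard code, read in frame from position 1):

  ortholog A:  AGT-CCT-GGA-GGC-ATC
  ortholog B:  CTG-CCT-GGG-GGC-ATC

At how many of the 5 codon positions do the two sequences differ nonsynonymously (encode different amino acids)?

Codon 1: AGT Ser / CTG Leu — nonsynonymous.
Codon 2: CCT Pro / CCT Pro — identical.
Codon 3: GGA Gly / GGG Gly — synonymous.
Codon 4: GGC Gly / GGC Gly — identical.
Codon 5: ATC Ile / ATC Ile — identical.
Nonsynonymous differences: 1.

1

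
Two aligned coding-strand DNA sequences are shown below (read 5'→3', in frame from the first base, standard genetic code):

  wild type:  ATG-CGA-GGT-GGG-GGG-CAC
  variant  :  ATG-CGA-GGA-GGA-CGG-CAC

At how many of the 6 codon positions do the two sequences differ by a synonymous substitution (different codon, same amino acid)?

Codon 1: ATG Met / ATG Met — identical.
Codon 2: CGA Arg / CGA Arg — identical.
Codon 3: GGT Gly / GGA Gly — synonymous.
Codon 4: GGG Gly / GGA Gly — synonymous.
Codon 5: GGG Gly / CGG Arg — nonsynonymous.
Codon 6: CAC His / CAC His — identical.
Synonymous differences: 2.

2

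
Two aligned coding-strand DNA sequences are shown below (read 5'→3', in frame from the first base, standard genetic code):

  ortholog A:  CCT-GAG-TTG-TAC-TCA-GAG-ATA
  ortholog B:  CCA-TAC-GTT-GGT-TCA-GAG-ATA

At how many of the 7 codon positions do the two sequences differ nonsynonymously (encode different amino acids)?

3

Codon 1: CCT Pro / CCA Pro — synonymous.
Codon 2: GAG Glu / TAC Tyr — nonsynonymous.
Codon 3: TTG Leu / GTT Val — nonsynonymous.
Codon 4: TAC Tyr / GGT Gly — nonsynonymous.
Codon 5: TCA Ser / TCA Ser — identical.
Codon 6: GAG Glu / GAG Glu — identical.
Codon 7: ATA Ile / ATA Ile — identical.
Nonsynonymous differences: 3.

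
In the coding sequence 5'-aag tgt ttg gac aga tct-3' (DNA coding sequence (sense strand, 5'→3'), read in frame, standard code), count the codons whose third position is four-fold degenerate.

Codon 1 AAG (Lys): third position 2-fold.
Codon 2 TGT (Cys): third position 2-fold.
Codon 3 TTG (Leu): third position 2-fold.
Codon 4 GAC (Asp): third position 2-fold.
Codon 5 AGA (Arg): third position 2-fold.
Codon 6 TCT (Ser): third position 4-fold.
Four-fold degenerate third positions: 1.

1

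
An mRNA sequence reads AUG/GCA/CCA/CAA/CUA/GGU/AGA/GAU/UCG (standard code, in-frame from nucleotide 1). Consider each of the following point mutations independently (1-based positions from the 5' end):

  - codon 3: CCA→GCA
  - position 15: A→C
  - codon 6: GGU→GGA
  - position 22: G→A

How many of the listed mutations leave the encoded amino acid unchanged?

Codon 3: CCA (Pro) → GCA (Ala) — missense.
Codon 5: CUA (Leu) → CUC (Leu) — synonymous.
Codon 6: GGU (Gly) → GGA (Gly) — synonymous.
Codon 8: GAU (Asp) → AAU (Asn) — missense.
Synonymous: 2 of 4.

2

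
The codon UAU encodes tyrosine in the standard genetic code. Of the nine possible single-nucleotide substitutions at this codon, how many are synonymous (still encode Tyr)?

Position 1: none → 0 synonymous.
Position 2: none → 0 synonymous.
Position 3: UAC → 1 synonymous.
Total: 0 + 0 + 1 = 1.

1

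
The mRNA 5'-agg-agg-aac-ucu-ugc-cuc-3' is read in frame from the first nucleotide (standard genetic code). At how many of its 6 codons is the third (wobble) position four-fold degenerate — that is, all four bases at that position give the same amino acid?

2

Codon 1 AGG (Arg): third position 2-fold.
Codon 2 AGG (Arg): third position 2-fold.
Codon 3 AAC (Asn): third position 2-fold.
Codon 4 UCU (Ser): third position 4-fold.
Codon 5 UGC (Cys): third position 2-fold.
Codon 6 CUC (Leu): third position 4-fold.
Four-fold degenerate third positions: 2.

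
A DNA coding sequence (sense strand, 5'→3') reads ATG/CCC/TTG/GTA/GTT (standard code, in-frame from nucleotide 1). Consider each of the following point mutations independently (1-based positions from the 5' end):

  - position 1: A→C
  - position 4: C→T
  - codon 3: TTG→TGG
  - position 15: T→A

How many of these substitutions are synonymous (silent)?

1

Codon 1: ATG (Met) → CTG (Leu) — missense.
Codon 2: CCC (Pro) → TCC (Ser) — missense.
Codon 3: TTG (Leu) → TGG (Trp) — missense.
Codon 5: GTT (Val) → GTA (Val) — synonymous.
Synonymous: 1 of 4.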